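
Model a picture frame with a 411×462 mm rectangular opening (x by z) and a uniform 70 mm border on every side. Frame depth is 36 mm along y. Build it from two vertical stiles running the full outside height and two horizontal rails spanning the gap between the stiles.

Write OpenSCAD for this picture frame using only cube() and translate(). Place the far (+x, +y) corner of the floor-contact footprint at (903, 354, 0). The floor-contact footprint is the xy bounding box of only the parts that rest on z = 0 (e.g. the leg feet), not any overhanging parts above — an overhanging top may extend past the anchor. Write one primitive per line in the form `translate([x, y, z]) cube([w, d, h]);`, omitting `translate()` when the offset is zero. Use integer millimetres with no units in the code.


translate([352, 318, 0]) cube([70, 36, 602]);
translate([833, 318, 0]) cube([70, 36, 602]);
translate([422, 318, 0]) cube([411, 36, 70]);
translate([422, 318, 532]) cube([411, 36, 70]);


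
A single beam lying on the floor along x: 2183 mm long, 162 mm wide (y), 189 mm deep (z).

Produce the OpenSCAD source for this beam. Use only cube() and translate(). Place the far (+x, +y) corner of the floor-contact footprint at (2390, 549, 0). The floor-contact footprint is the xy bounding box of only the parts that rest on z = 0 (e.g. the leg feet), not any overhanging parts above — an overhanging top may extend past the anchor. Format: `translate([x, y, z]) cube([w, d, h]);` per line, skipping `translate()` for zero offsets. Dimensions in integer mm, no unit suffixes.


translate([207, 387, 0]) cube([2183, 162, 189]);


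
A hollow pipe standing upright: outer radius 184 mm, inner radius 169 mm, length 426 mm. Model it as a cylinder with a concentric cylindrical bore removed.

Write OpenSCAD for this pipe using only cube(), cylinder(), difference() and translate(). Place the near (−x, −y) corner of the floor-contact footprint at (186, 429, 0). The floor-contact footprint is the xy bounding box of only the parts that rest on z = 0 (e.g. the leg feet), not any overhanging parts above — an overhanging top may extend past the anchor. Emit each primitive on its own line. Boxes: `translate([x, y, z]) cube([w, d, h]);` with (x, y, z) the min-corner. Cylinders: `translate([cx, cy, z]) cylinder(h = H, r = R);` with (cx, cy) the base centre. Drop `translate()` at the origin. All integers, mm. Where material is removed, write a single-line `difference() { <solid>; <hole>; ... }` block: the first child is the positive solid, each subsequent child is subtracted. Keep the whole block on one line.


difference() { translate([370, 613, 0]) cylinder(h = 426, r = 184); translate([370, 613, 0]) cylinder(h = 426, r = 169); }


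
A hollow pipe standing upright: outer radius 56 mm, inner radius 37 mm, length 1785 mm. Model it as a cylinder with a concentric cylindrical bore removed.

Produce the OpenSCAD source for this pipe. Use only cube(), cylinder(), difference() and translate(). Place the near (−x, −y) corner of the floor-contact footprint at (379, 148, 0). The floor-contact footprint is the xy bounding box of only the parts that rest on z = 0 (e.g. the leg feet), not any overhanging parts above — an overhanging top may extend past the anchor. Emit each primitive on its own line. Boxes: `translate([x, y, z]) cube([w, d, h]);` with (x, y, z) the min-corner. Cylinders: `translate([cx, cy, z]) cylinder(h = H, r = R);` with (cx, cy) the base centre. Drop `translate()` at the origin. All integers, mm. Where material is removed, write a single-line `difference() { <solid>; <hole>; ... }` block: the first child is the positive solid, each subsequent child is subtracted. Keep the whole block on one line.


difference() { translate([435, 204, 0]) cylinder(h = 1785, r = 56); translate([435, 204, 0]) cylinder(h = 1785, r = 37); }


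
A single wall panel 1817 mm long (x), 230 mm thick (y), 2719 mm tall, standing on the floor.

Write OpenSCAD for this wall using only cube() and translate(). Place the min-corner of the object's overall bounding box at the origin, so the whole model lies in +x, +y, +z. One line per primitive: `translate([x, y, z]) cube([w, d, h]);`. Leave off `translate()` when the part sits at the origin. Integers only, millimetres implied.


cube([1817, 230, 2719]);


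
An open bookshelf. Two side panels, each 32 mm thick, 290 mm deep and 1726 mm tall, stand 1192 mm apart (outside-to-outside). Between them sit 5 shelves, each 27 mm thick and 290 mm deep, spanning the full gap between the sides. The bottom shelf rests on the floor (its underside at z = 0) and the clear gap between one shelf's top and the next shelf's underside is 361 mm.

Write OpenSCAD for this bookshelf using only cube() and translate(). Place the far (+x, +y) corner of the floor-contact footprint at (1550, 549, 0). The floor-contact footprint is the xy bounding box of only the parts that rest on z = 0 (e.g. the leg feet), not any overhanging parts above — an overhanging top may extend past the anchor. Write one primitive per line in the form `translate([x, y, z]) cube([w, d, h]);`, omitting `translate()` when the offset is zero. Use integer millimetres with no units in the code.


translate([358, 259, 0]) cube([32, 290, 1726]);
translate([1518, 259, 0]) cube([32, 290, 1726]);
translate([390, 259, 0]) cube([1128, 290, 27]);
translate([390, 259, 388]) cube([1128, 290, 27]);
translate([390, 259, 776]) cube([1128, 290, 27]);
translate([390, 259, 1164]) cube([1128, 290, 27]);
translate([390, 259, 1552]) cube([1128, 290, 27]);


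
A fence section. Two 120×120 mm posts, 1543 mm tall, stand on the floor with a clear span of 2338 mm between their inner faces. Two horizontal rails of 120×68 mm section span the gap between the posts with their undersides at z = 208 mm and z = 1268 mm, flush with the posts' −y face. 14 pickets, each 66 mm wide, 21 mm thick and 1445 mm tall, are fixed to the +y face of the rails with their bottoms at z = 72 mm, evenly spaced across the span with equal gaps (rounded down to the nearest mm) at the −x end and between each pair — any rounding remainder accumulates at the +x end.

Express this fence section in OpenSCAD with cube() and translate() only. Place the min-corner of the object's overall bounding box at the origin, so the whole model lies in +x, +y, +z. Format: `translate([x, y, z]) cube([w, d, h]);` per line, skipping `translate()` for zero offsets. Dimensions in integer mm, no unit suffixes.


cube([120, 120, 1543]);
translate([2458, 0, 0]) cube([120, 120, 1543]);
translate([120, 0, 208]) cube([2338, 120, 68]);
translate([120, 0, 1268]) cube([2338, 120, 68]);
translate([214, 120, 72]) cube([66, 21, 1445]);
translate([374, 120, 72]) cube([66, 21, 1445]);
translate([534, 120, 72]) cube([66, 21, 1445]);
translate([694, 120, 72]) cube([66, 21, 1445]);
translate([854, 120, 72]) cube([66, 21, 1445]);
translate([1014, 120, 72]) cube([66, 21, 1445]);
translate([1174, 120, 72]) cube([66, 21, 1445]);
translate([1334, 120, 72]) cube([66, 21, 1445]);
translate([1494, 120, 72]) cube([66, 21, 1445]);
translate([1654, 120, 72]) cube([66, 21, 1445]);
translate([1814, 120, 72]) cube([66, 21, 1445]);
translate([1974, 120, 72]) cube([66, 21, 1445]);
translate([2134, 120, 72]) cube([66, 21, 1445]);
translate([2294, 120, 72]) cube([66, 21, 1445]);


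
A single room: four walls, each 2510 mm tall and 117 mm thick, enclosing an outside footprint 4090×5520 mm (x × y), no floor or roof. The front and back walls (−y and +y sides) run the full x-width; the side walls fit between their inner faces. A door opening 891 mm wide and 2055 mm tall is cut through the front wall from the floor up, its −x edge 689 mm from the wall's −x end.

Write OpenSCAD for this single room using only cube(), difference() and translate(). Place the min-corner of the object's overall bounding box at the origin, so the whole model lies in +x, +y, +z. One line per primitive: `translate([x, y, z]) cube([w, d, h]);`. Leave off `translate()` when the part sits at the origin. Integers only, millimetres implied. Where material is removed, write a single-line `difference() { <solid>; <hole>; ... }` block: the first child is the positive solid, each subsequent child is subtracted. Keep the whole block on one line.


difference() { cube([4090, 117, 2510]); translate([689, 0, 0]) cube([891, 117, 2055]); }
translate([0, 5403, 0]) cube([4090, 117, 2510]);
translate([0, 117, 0]) cube([117, 5286, 2510]);
translate([3973, 117, 0]) cube([117, 5286, 2510]);


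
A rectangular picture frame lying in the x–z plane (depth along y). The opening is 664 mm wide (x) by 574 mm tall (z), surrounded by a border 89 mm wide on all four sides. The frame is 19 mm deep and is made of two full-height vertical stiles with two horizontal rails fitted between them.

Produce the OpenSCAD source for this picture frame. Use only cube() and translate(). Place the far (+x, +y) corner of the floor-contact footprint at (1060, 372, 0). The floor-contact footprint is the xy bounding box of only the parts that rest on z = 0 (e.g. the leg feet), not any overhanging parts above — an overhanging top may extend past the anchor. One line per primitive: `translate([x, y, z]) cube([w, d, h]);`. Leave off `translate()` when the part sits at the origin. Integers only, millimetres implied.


translate([218, 353, 0]) cube([89, 19, 752]);
translate([971, 353, 0]) cube([89, 19, 752]);
translate([307, 353, 0]) cube([664, 19, 89]);
translate([307, 353, 663]) cube([664, 19, 89]);


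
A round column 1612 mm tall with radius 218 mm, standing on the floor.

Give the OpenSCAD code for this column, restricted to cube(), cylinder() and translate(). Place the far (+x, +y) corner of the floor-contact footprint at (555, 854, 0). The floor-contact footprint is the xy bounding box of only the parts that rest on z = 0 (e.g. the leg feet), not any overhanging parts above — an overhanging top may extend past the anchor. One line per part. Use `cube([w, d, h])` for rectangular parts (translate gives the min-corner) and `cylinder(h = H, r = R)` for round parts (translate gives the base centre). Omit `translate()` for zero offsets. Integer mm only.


translate([337, 636, 0]) cylinder(h = 1612, r = 218);


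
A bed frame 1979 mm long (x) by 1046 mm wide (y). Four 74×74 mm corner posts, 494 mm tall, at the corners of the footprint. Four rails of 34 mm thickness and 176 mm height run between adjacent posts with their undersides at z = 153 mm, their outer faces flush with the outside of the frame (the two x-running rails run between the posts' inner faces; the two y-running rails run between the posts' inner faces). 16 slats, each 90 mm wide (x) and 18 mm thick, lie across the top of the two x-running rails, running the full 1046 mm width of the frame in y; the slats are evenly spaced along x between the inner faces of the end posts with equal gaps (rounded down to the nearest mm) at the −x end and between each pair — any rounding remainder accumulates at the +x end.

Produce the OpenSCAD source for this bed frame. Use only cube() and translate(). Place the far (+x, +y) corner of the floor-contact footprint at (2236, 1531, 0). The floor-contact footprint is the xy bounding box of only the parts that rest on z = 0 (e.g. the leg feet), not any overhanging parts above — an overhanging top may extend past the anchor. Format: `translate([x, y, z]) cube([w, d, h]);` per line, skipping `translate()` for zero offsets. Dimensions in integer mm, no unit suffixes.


translate([257, 485, 0]) cube([74, 74, 494]);
translate([257, 1457, 0]) cube([74, 74, 494]);
translate([2162, 485, 0]) cube([74, 74, 494]);
translate([2162, 1457, 0]) cube([74, 74, 494]);
translate([331, 485, 153]) cube([1831, 34, 176]);
translate([331, 1497, 153]) cube([1831, 34, 176]);
translate([257, 559, 153]) cube([34, 898, 176]);
translate([2202, 559, 153]) cube([34, 898, 176]);
translate([354, 485, 329]) cube([90, 1046, 18]);
translate([467, 485, 329]) cube([90, 1046, 18]);
translate([580, 485, 329]) cube([90, 1046, 18]);
translate([693, 485, 329]) cube([90, 1046, 18]);
translate([806, 485, 329]) cube([90, 1046, 18]);
translate([919, 485, 329]) cube([90, 1046, 18]);
translate([1032, 485, 329]) cube([90, 1046, 18]);
translate([1145, 485, 329]) cube([90, 1046, 18]);
translate([1258, 485, 329]) cube([90, 1046, 18]);
translate([1371, 485, 329]) cube([90, 1046, 18]);
translate([1484, 485, 329]) cube([90, 1046, 18]);
translate([1597, 485, 329]) cube([90, 1046, 18]);
translate([1710, 485, 329]) cube([90, 1046, 18]);
translate([1823, 485, 329]) cube([90, 1046, 18]);
translate([1936, 485, 329]) cube([90, 1046, 18]);
translate([2049, 485, 329]) cube([90, 1046, 18]);


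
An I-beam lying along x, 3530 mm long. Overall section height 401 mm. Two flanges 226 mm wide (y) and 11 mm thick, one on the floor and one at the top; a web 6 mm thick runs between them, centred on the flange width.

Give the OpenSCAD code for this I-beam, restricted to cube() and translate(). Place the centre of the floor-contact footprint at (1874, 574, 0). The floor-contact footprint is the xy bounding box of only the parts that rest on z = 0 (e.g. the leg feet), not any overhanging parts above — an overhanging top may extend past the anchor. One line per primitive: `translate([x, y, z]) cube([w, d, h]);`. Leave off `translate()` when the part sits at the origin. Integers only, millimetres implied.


translate([109, 461, 0]) cube([3530, 226, 11]);
translate([109, 571, 11]) cube([3530, 6, 379]);
translate([109, 461, 390]) cube([3530, 226, 11]);


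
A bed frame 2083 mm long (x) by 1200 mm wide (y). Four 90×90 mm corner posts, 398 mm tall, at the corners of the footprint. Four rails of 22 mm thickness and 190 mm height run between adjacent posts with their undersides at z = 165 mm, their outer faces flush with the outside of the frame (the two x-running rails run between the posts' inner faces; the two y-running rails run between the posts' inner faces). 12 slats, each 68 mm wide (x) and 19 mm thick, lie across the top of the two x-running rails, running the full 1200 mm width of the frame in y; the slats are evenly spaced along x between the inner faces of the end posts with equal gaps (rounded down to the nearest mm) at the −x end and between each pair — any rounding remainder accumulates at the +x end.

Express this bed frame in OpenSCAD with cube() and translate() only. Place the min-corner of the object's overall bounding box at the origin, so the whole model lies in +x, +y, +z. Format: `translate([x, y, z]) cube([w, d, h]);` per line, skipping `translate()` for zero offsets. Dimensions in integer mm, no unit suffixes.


cube([90, 90, 398]);
translate([0, 1110, 0]) cube([90, 90, 398]);
translate([1993, 0, 0]) cube([90, 90, 398]);
translate([1993, 1110, 0]) cube([90, 90, 398]);
translate([90, 0, 165]) cube([1903, 22, 190]);
translate([90, 1178, 165]) cube([1903, 22, 190]);
translate([0, 90, 165]) cube([22, 1020, 190]);
translate([2061, 90, 165]) cube([22, 1020, 190]);
translate([173, 0, 355]) cube([68, 1200, 19]);
translate([324, 0, 355]) cube([68, 1200, 19]);
translate([475, 0, 355]) cube([68, 1200, 19]);
translate([626, 0, 355]) cube([68, 1200, 19]);
translate([777, 0, 355]) cube([68, 1200, 19]);
translate([928, 0, 355]) cube([68, 1200, 19]);
translate([1079, 0, 355]) cube([68, 1200, 19]);
translate([1230, 0, 355]) cube([68, 1200, 19]);
translate([1381, 0, 355]) cube([68, 1200, 19]);
translate([1532, 0, 355]) cube([68, 1200, 19]);
translate([1683, 0, 355]) cube([68, 1200, 19]);
translate([1834, 0, 355]) cube([68, 1200, 19]);


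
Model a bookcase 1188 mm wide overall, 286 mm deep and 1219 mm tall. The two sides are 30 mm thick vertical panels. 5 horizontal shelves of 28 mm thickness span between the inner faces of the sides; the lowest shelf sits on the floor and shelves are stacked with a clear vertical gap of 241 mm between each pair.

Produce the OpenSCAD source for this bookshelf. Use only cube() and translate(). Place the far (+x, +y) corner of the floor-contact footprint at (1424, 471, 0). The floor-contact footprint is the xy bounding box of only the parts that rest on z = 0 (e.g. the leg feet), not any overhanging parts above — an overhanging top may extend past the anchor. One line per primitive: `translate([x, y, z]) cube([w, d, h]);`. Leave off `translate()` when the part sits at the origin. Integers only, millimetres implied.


translate([236, 185, 0]) cube([30, 286, 1219]);
translate([1394, 185, 0]) cube([30, 286, 1219]);
translate([266, 185, 0]) cube([1128, 286, 28]);
translate([266, 185, 269]) cube([1128, 286, 28]);
translate([266, 185, 538]) cube([1128, 286, 28]);
translate([266, 185, 807]) cube([1128, 286, 28]);
translate([266, 185, 1076]) cube([1128, 286, 28]);


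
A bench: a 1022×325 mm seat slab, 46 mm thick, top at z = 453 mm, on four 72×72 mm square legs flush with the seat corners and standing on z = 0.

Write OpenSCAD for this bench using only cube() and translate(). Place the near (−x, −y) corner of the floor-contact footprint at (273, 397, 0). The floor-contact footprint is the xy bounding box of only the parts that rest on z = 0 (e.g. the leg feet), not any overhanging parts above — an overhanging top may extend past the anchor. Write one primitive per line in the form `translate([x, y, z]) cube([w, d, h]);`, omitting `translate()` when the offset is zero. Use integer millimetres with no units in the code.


translate([273, 397, 407]) cube([1022, 325, 46]);
translate([273, 397, 0]) cube([72, 72, 407]);
translate([273, 650, 0]) cube([72, 72, 407]);
translate([1223, 397, 0]) cube([72, 72, 407]);
translate([1223, 650, 0]) cube([72, 72, 407]);


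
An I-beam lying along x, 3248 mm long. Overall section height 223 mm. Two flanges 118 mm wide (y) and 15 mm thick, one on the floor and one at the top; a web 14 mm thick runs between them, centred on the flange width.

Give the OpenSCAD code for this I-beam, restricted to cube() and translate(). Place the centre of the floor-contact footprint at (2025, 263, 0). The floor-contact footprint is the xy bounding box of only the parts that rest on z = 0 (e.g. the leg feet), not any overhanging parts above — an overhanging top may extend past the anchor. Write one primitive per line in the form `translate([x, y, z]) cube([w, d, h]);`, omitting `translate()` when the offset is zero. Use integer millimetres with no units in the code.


translate([401, 204, 0]) cube([3248, 118, 15]);
translate([401, 256, 15]) cube([3248, 14, 193]);
translate([401, 204, 208]) cube([3248, 118, 15]);


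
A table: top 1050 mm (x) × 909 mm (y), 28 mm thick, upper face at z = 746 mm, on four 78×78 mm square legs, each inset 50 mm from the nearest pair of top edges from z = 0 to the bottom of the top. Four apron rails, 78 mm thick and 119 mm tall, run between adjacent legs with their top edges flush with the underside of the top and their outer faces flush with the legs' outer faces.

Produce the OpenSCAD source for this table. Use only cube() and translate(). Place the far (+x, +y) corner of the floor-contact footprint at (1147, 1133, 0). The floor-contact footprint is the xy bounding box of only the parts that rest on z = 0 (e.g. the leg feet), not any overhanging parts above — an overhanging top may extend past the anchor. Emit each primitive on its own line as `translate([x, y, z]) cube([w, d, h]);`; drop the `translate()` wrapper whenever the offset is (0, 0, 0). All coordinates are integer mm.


// leg_h = 746 - 28 = 718
// apron z = 718 - 119 = 599
translate([147, 274, 718]) cube([1050, 909, 28]);
translate([197, 324, 0]) cube([78, 78, 718]);
translate([1069, 324, 0]) cube([78, 78, 718]);
translate([197, 1055, 0]) cube([78, 78, 718]);
translate([1069, 1055, 0]) cube([78, 78, 718]);
translate([275, 324, 599]) cube([794, 78, 119]);
translate([275, 1055, 599]) cube([794, 78, 119]);
translate([197, 402, 599]) cube([78, 653, 119]);
translate([1069, 402, 599]) cube([78, 653, 119]);


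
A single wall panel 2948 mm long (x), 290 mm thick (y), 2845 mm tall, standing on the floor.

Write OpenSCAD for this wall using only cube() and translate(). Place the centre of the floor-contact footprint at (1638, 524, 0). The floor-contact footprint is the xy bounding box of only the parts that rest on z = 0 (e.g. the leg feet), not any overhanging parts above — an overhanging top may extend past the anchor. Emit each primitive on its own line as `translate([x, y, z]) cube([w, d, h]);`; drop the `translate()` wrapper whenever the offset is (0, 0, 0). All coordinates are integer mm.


translate([164, 379, 0]) cube([2948, 290, 2845]);


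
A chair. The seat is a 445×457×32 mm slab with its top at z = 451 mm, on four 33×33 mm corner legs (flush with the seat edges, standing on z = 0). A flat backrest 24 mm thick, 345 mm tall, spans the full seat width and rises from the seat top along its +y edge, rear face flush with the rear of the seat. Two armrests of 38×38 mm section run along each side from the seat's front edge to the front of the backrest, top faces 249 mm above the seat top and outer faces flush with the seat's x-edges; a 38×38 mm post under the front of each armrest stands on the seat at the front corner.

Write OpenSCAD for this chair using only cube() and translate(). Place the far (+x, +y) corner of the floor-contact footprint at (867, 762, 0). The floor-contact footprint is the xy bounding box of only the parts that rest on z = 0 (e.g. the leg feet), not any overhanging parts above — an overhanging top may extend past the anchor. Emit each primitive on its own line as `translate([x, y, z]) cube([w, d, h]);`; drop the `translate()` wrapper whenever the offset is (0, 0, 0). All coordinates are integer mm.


// leg_h = 451 - 32 = 419
// arm post h = 249 - 38 = 211
translate([422, 305, 419]) cube([445, 457, 32]);
translate([422, 305, 0]) cube([33, 33, 419]);
translate([834, 305, 0]) cube([33, 33, 419]);
translate([422, 729, 0]) cube([33, 33, 419]);
translate([834, 729, 0]) cube([33, 33, 419]);
translate([422, 738, 451]) cube([445, 24, 345]);
translate([422, 305, 662]) cube([38, 433, 38]);
translate([829, 305, 662]) cube([38, 433, 38]);
translate([422, 305, 451]) cube([38, 38, 211]);
translate([829, 305, 451]) cube([38, 38, 211]);


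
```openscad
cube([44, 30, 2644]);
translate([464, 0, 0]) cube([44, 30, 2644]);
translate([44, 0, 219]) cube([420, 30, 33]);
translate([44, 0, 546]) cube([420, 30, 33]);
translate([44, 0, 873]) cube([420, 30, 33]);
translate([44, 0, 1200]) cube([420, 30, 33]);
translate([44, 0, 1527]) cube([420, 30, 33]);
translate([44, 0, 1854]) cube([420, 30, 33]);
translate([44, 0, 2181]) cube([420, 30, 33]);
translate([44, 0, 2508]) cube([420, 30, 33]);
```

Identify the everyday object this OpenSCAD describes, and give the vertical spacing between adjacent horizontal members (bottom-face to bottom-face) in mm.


A ladder. The rung spacing is 327 mm.

Two tall 44×30 posts with 8 short bars between them — a ladder. Adjacent rungs sit at z = 219 and z = 546, so the spacing is 546 − 219 = 327 mm.


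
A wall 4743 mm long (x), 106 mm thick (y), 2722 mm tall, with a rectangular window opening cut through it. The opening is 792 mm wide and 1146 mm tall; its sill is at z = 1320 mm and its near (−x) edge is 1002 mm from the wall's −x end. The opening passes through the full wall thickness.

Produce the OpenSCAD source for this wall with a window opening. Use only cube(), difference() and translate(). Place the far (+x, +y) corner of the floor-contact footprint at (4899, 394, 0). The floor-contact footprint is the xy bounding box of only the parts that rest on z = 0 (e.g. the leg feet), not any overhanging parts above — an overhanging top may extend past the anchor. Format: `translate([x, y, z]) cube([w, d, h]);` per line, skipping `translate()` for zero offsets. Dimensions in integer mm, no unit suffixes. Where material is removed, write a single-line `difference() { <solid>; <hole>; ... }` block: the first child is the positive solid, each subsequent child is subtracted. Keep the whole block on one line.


difference() { translate([156, 288, 0]) cube([4743, 106, 2722]); translate([1158, 288, 1320]) cube([792, 106, 1146]); }


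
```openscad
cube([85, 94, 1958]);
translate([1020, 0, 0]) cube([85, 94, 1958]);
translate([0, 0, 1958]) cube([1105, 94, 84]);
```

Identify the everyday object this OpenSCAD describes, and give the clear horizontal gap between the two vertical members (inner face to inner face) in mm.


A door frame. The clear opening width is 935 mm.

Two 1958 mm tall posts with a header on top — a door frame. The left jamb is 85 mm wide at x = 0; the right jamb starts at x = 1020. The clear opening is 1020 − 85 = 935 mm.


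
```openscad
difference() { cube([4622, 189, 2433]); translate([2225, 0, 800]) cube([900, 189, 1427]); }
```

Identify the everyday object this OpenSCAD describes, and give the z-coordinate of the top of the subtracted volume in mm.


A wall with a window opening. The window head height is 2227 mm.

A wall with a rectangular opening subtracted — a window. Sill at z = 800, opening 1427 mm tall, so the head is at 800 + 1427 = 2227 mm.


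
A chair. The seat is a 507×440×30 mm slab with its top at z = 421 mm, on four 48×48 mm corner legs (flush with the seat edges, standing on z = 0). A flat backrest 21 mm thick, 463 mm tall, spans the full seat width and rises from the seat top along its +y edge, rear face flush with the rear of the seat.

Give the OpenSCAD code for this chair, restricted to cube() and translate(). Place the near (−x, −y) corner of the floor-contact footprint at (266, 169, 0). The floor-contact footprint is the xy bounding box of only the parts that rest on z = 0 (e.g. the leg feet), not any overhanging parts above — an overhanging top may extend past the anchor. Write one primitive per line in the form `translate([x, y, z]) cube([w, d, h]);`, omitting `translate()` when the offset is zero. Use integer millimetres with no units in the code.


translate([266, 169, 391]) cube([507, 440, 30]);
translate([266, 169, 0]) cube([48, 48, 391]);
translate([725, 169, 0]) cube([48, 48, 391]);
translate([266, 561, 0]) cube([48, 48, 391]);
translate([725, 561, 0]) cube([48, 48, 391]);
translate([266, 588, 421]) cube([507, 21, 463]);


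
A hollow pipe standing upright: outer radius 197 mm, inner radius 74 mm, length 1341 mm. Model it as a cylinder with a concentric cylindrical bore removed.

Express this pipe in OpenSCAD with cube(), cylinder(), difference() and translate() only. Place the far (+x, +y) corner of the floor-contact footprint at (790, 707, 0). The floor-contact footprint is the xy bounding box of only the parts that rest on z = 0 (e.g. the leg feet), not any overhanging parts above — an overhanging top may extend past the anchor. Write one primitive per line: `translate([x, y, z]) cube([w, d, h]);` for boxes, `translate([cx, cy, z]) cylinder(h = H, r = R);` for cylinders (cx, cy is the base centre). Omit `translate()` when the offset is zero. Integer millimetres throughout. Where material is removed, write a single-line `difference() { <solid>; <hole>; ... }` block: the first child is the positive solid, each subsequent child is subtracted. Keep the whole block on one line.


difference() { translate([593, 510, 0]) cylinder(h = 1341, r = 197); translate([593, 510, 0]) cylinder(h = 1341, r = 74); }


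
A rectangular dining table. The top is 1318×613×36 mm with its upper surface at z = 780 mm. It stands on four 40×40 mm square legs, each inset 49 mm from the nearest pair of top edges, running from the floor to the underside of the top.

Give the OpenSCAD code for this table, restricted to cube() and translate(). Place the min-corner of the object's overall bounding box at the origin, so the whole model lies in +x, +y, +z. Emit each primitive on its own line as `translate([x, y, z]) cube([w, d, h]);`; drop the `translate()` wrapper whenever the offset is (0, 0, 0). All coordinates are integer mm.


translate([0, 0, 744]) cube([1318, 613, 36]);
translate([49, 49, 0]) cube([40, 40, 744]);
translate([1229, 49, 0]) cube([40, 40, 744]);
translate([49, 524, 0]) cube([40, 40, 744]);
translate([1229, 524, 0]) cube([40, 40, 744]);


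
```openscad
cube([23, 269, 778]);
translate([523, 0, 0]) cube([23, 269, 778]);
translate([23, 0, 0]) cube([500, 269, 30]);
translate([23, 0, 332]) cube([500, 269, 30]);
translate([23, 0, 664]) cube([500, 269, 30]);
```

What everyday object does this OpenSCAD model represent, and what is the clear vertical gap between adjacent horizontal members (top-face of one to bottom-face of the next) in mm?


A bookshelf. The clear shelf gap is 302 mm.

Two tall side panels with 3 horizontal boards between them — a bookshelf. The first two shelf undersides are at z = 0 and z = 332; with shelf thickness 30, the clear gap is 332 − 0 − 30 = 302 mm.


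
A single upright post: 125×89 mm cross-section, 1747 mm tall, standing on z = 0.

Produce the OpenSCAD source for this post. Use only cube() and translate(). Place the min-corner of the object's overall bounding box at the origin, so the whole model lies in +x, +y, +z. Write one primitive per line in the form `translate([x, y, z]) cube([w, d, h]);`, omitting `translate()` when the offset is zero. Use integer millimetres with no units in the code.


cube([125, 89, 1747]);


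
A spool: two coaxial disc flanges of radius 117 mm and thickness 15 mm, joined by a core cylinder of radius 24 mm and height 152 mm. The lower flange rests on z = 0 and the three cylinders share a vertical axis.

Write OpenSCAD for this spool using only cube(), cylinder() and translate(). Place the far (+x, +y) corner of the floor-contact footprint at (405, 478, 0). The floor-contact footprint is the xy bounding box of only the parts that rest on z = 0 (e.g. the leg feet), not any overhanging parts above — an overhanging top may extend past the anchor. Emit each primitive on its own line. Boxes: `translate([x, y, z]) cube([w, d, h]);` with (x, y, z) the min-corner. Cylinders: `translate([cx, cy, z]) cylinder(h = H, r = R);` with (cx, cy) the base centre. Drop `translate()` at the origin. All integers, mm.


translate([288, 361, 0]) cylinder(h = 15, r = 117);
translate([288, 361, 15]) cylinder(h = 152, r = 24);
translate([288, 361, 167]) cylinder(h = 15, r = 117);


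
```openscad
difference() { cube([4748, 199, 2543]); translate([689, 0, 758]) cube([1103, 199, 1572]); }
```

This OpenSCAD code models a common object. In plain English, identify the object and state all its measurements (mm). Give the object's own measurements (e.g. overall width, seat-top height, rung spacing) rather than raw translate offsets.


A wall 4748 mm long (x), 199 mm thick (y), 2543 mm tall, with a rectangular window opening cut through it. The opening is 1103 mm wide and 1572 mm tall; its sill is at z = 758 mm and its near (−x) edge is 689 mm from the wall's −x end. The opening passes through the full wall thickness.


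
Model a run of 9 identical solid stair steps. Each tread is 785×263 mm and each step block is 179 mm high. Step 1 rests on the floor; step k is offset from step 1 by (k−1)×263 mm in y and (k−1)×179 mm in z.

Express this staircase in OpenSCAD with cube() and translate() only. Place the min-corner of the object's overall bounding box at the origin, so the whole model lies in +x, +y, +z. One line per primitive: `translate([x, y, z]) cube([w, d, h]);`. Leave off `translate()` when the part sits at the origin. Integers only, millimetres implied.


cube([785, 263, 179]);
translate([0, 263, 179]) cube([785, 263, 179]);
translate([0, 526, 358]) cube([785, 263, 179]);
translate([0, 789, 537]) cube([785, 263, 179]);
translate([0, 1052, 716]) cube([785, 263, 179]);
translate([0, 1315, 895]) cube([785, 263, 179]);
translate([0, 1578, 1074]) cube([785, 263, 179]);
translate([0, 1841, 1253]) cube([785, 263, 179]);
translate([0, 2104, 1432]) cube([785, 263, 179]);


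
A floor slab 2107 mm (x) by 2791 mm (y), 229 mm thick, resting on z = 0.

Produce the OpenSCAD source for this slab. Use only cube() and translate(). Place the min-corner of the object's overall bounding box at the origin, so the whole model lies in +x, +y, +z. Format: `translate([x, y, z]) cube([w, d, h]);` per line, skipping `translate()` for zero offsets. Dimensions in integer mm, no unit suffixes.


cube([2107, 2791, 229]);


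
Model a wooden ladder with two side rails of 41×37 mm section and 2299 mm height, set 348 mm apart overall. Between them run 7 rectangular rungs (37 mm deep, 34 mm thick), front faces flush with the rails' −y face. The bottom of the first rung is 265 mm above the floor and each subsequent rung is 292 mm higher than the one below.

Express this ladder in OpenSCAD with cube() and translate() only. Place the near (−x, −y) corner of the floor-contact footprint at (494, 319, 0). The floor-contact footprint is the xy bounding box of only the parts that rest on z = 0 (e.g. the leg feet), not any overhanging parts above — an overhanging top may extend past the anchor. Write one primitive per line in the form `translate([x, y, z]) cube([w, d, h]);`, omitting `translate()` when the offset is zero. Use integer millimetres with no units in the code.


// rung span = 348 - 2*41 = 266
// rung[k] z = 265 + k*292
translate([494, 319, 0]) cube([41, 37, 2299]);
translate([801, 319, 0]) cube([41, 37, 2299]);
translate([535, 319, 265]) cube([266, 37, 34]);
translate([535, 319, 557]) cube([266, 37, 34]);
translate([535, 319, 849]) cube([266, 37, 34]);
translate([535, 319, 1141]) cube([266, 37, 34]);
translate([535, 319, 1433]) cube([266, 37, 34]);
translate([535, 319, 1725]) cube([266, 37, 34]);
translate([535, 319, 2017]) cube([266, 37, 34]);


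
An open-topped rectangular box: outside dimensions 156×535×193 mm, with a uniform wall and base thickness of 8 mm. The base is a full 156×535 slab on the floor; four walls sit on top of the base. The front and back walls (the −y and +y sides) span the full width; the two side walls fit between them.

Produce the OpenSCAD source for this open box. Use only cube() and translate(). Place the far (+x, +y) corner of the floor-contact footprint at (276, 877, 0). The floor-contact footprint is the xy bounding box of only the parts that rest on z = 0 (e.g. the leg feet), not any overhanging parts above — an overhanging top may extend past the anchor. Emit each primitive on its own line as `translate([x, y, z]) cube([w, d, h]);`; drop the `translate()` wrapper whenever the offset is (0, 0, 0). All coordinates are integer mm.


translate([120, 342, 0]) cube([156, 535, 8]);
translate([120, 342, 8]) cube([156, 8, 185]);
translate([120, 869, 8]) cube([156, 8, 185]);
translate([120, 350, 8]) cube([8, 519, 185]);
translate([268, 350, 8]) cube([8, 519, 185]);


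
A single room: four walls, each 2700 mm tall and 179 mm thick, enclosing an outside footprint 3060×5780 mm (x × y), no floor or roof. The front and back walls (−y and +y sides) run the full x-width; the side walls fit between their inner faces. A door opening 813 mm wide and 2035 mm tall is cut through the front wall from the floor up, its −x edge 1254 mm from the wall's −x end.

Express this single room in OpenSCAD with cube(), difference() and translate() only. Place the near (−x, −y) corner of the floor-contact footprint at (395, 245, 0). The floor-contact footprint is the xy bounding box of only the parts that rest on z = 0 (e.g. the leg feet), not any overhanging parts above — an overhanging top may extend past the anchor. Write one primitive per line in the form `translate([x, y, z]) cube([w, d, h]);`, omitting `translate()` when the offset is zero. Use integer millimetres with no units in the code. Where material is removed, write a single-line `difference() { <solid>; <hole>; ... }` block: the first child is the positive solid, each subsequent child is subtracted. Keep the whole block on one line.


difference() { translate([395, 245, 0]) cube([3060, 179, 2700]); translate([1649, 245, 0]) cube([813, 179, 2035]); }
translate([395, 5846, 0]) cube([3060, 179, 2700]);
translate([395, 424, 0]) cube([179, 5422, 2700]);
translate([3276, 424, 0]) cube([179, 5422, 2700]);


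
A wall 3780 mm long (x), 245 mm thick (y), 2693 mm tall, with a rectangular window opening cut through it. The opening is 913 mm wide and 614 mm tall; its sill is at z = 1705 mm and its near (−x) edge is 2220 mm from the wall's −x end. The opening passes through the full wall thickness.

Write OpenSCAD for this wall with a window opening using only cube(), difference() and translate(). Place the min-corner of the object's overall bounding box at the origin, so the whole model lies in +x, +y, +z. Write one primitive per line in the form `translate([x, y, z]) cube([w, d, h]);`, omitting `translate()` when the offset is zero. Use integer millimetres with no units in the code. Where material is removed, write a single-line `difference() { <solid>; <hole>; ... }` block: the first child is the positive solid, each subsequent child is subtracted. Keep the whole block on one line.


difference() { cube([3780, 245, 2693]); translate([2220, 0, 1705]) cube([913, 245, 614]); }


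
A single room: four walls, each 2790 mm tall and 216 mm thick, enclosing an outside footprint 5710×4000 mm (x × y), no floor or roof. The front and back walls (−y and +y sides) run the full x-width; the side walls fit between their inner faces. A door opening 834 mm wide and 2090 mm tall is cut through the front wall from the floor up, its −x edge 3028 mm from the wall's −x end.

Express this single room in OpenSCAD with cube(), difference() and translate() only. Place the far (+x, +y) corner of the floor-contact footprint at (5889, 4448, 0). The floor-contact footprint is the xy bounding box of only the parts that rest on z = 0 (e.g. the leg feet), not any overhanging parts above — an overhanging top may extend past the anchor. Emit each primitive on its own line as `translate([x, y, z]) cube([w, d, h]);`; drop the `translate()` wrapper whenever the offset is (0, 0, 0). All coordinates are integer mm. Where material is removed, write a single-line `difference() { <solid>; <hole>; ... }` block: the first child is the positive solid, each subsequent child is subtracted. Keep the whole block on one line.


difference() { translate([179, 448, 0]) cube([5710, 216, 2790]); translate([3207, 448, 0]) cube([834, 216, 2090]); }
translate([179, 4232, 0]) cube([5710, 216, 2790]);
translate([179, 664, 0]) cube([216, 3568, 2790]);
translate([5673, 664, 0]) cube([216, 3568, 2790]);


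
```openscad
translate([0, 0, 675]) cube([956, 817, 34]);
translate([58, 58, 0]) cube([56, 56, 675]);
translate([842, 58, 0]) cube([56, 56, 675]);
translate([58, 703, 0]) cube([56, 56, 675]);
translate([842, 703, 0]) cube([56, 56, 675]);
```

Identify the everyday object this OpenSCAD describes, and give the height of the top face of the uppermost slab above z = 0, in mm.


A table. The table height is 709 mm.

A 956×817×34 slab sits at z = 675 on four 56 mm square posts — a table. The top surface is at 675 + 34 = 709 mm.


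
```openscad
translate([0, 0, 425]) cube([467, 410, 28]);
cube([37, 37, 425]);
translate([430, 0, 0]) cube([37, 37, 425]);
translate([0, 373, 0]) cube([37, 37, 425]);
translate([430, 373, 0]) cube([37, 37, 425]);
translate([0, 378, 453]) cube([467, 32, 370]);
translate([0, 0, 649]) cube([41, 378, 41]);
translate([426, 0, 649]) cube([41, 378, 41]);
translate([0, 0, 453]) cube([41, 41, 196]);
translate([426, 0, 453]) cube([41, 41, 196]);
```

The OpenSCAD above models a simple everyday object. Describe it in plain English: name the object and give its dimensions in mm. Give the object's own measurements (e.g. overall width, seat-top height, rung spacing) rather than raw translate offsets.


A chair. The seat is a 467×410×28 mm slab with its top at z = 453 mm, on four 37×37 mm corner legs (flush with the seat edges, standing on z = 0). A flat backrest 32 mm thick, 370 mm tall, spans the full seat width and rises from the seat top along its +y edge, rear face flush with the rear of the seat. Two armrests of 41×41 mm section run along each side from the seat's front edge to the front of the backrest, top faces 237 mm above the seat top and outer faces flush with the seat's x-edges; a 41×41 mm post under the front of each armrest stands on the seat at the front corner.
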